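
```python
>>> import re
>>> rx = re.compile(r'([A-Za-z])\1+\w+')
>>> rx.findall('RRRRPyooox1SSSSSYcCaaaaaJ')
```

['R']

`\1` has to match the exact text group 1 already captured.
Matches: at [0:25] match 'RRRRPyooox1SSSSSYcCaaaaaJ', group 1 = 'R'.
`findall` collects group 1 from the one match (1 total).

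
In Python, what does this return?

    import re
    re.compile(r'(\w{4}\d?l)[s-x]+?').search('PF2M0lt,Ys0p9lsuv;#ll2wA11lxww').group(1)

'PF2M0l'

This matches exactly 4 of a word character, then optionally a digit, then the literal 'l' (captured); then one or more of a character in [s-x] (lazy).
Unlike `match`, `search` isn't anchored — it looks for the pattern anywhere in the string.
The match spans [0:7] → 'PF2M0lt'.
Captured: group 1 = 'PF2M0l'.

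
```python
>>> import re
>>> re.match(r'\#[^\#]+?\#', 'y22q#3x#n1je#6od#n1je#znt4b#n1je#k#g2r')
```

`re.match` only tries the pattern at the start of the string.
Here position 0 doesn't satisfy it, so the call returns None.

None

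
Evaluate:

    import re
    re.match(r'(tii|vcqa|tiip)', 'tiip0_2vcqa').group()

`match` is anchored at position 0; if the pattern doesn't fit there, it returns None.
The match spans [0:3] → 'tii'.

'tii'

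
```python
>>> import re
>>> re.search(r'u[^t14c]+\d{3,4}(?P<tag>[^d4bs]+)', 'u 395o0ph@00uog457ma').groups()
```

The match spans [0:20] → 'u 395o0ph@00uog457ma'.
Captured: group 1 = 'ma'.

('ma',)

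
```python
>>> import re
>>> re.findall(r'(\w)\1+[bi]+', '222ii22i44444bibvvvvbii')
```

`\1` is not a pattern — it's the concrete string captured by group 1, re-applied verbatim.
Because there's exactly one group, `findall` drops the full match and keeps group 1 from each hit.

['2', '2', '4', 'v']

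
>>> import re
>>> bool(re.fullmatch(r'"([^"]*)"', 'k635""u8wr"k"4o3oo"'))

`re.fullmatch` requires the pattern to consume the entire string.
Here the pattern can't cover the whole string, so the call returns None, and `bool(None)` is False.

False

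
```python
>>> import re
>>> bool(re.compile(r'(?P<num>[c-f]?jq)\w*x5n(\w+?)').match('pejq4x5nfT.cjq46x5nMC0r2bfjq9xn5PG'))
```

False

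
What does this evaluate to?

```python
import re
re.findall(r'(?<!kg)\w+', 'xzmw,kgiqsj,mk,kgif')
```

A negative assertion filters positions out without eating any characters.
Matches: at [0:4] → 'xzmw'; at [5:11] → 'kgiqsj'; at [12:14] → 'mk'; at [15:19] → 'kgif'.
With no groups in the pattern, `findall` gives back each whole match — 4 here.

['xzmw', 'kgiqsj', 'mk', 'kgif']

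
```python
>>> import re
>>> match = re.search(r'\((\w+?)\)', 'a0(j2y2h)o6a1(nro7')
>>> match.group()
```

'(j2y2h)'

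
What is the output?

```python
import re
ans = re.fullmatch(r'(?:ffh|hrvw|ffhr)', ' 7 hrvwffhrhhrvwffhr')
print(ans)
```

None

`re.fullmatch` is like wrapping the pattern in `^…$` (in single-line mode).
Here there's no way to consume every character, so the call returns None.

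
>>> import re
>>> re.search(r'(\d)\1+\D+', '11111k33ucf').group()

`\1` is not a pattern — it's the concrete string captured by group 1, re-applied verbatim.
`re.search` scans for the first position where the pattern succeeds.
The match spans [0:6] → '11111k'.
Captured: group 1 = '1'.

'11111k'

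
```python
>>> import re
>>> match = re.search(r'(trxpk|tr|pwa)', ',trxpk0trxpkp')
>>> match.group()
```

Alternation isn't longest-match — the leftmost alternative that fits at this position is chosen.
`re.search` scans for the first position where the pattern succeeds.
The match spans [1:6] → 'trxpk'.
Captured: group 1 = 'trxpk'.

'trxpk'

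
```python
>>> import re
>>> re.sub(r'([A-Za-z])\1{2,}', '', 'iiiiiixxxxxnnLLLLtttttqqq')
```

`\1` is not a pattern — it's the concrete string captured by group 1, re-applied verbatim.
Matches: at [0:6] → 'iiiiii'; at [6:11] → 'xxxxx'; at [13:17] → 'LLLL'; at [17:22] → 'ttttt'; at [22:25] → 'qqq'.
Every occurrence is swapped for ''.

'nn'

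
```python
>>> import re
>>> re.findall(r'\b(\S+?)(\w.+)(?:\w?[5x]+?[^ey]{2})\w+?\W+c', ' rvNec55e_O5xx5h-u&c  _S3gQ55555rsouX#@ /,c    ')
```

[('r', 'vNec55e_O5xx5h-u&c  _S3gQ5555')]

The pattern matches a word boundary (`\b`, zero-width); then one or more of a non-whitespace character (lazy) (captured); then a word character, then one or more of any character (captured); then optionally a word character, then one or more of one of [5x] (lazy), then exactly 2 of any character except [ey] (non-capturing group); then one or more of a word character (lazy), then one or more of a non-word character, then the literal 'c'.
A `+?`/`*?`/`{m,n}?` starts at its minimum and grows only as far as needed for what follows to match.
Matches: at [1:43] match 'rvNec55e_O5xx5h-u&c  _S3gQ55555rsouX#@ /,c', groups = ('r', 'vNec55e_O5xx5h-u&c  _S3gQ5555').
With 2 capturing groups, `findall` returns a 2-tuple per match.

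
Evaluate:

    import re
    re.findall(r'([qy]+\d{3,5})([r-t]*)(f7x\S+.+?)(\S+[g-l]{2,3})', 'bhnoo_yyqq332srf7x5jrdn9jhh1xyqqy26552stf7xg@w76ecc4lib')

Pattern: one or more of one of [qy], then 3 to 5 of a digit (captured); then zero or more of a character in [r-t] (captured); then the literal 'f7x', then one or more of a non-whitespace character, then one or more of any character (lazy) (captured); then one or more of a non-whitespace character, then 2 to 3 of a character in [g-l] (captured).
Matches: at [6:54] match 'yyqq332srf7x5jrdn9jhh1xyqqy26552stf7xg@w76ecc4li', groups = ('yyqq332', 'sr', 'f7x5jrdn9jhh1xyqqy26552stf7xg@w76ecc', '4li').
Multiple groups make `findall` return tuples — one 4-tuple for the one match.

[('yyqq332', 'sr', 'f7x5jrdn9jhh1xyqqy26552stf7xg@w76ecc', '4li')]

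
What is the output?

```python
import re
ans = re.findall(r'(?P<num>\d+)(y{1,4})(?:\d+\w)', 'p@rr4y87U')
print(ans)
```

[('4', 'y')]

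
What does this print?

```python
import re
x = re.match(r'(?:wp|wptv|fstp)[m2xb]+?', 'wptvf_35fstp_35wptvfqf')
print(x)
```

`match` is anchored at position 0; if the pattern doesn't fit there, it returns None.
Here the pattern fails at index 0, so the call returns None.

None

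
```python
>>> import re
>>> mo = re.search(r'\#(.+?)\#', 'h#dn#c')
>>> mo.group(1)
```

`re.search` tries every starting position until one works.
The match spans [1:5] → '#dn#'.
Captured: group 1 = 'dn'.

'dn'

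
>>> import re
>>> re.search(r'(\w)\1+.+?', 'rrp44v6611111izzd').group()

'rrp'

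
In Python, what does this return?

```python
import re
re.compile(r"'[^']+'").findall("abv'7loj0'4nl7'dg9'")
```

Scanning left to right: at [3:10] → "'7loj0'"; at [14:19] → "'dg9'".
Since nothing is captured, `findall` lists the 2 matched substrings directly.

["'7loj0'", "'dg9'"]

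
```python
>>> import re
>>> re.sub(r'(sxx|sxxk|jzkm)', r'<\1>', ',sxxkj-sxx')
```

Alternation tries branches left to right and keeps the first one that lets the overall match succeed at that position.
Matches: at [1:4] → 'sxx'; at [7:10] → 'sxx'.
Each match is replaced using the text its own group 1 captured.

',<sxx>kj-<sxx>'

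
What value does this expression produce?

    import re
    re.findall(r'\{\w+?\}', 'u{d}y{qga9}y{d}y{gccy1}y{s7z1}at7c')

['{d}', '{qga9}', '{d}', '{gccy1}', '{s7z1}']

With no groups in the pattern, `findall` gives back each whole match — 5 here.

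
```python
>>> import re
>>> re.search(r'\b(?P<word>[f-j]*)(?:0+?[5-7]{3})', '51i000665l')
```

None

Pattern: a word boundary (`\b`, zero-width); then zero or more of a character in [f-j] (captured as 'word'); then one or more of a literal '0' (lazy), then exactly 3 of a character in [5-7] (non-capturing group).
`search` walks the string left to right and returns the first match it finds.
Here no position works, so the call returns None.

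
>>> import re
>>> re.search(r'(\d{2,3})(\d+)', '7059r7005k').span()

(0, 4)

Pattern: 2 to 3 of a digit (captured); then one or more of a digit (captured).
The match spans [0:4] → '7059'.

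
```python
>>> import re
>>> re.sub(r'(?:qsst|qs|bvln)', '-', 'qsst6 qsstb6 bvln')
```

Alternation tries branches left to right and keeps the first one that lets the overall match succeed at that position.
Matches: at [0:4] → 'qsst'; at [6:10] → 'qsst'; at [13:17] → 'bvln'.
Every occurrence is swapped for '-'.

'-6 -b6 -'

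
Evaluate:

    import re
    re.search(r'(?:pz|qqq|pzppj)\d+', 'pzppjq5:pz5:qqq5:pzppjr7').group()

`re.search` tries every starting position until one works.
The match spans [8:11] → 'pz5'.

'pz5'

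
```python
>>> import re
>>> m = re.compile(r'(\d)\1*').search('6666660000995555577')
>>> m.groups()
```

('6',)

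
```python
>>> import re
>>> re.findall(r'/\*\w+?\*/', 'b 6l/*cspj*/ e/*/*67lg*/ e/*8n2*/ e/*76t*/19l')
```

['/*cspj*/', '/*67lg*/', '/*8n2*/', '/*76t*/']

Since nothing is captured, `findall` lists the 4 matched substrings directly.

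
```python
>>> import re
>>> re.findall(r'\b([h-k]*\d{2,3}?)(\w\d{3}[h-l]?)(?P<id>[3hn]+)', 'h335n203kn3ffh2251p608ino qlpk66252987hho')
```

[('h335', 'n203k', 'n3')]

This matches a word boundary (`\b`, zero-width); then zero or more of a character in [h-k], then 2 to 3 of a digit (lazy) (captured); then a word character, then exactly 3 of a digit, then optionally a character in [h-l] (captured); then one or more of one of [3hn] (captured as 'id').
Matches: at [0:11] match 'h335n203kn3', groups = ('h335', 'n203k', 'n3').
3 groups means the one result is a tuple of 3 captured strings — 1 here.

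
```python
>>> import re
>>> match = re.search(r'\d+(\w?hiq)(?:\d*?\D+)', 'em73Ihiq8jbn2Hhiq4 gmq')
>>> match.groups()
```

The match spans [2:12] → '73Ihiq8jbn'.
Captured: group 1 = 'Ihiq'.

('Ihiq',)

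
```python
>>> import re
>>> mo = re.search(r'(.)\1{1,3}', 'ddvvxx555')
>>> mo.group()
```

`\1` has to match the exact text group 1 already captured.
`search` walks the string left to right and returns the first match it finds.
The match spans [0:2] → 'dd'.
Captured: group 1 = 'd'.

'dd'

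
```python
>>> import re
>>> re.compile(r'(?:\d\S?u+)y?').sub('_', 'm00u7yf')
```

Pattern: a digit, then optionally a non-whitespace character, then one or more of the literal 'u' (non-capturing group); then optionally a literal 'y'.
Matches: at [1:4] → '00u'.
Each match is replaced by '_'.

'm_7yf'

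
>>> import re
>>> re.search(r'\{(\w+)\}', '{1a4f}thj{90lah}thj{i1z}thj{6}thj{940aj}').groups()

`re.search` tries every starting position until one works.
The match spans [0:6] → '{1a4f}'.
Captured: group 1 = '1a4f'.

('1a4f',)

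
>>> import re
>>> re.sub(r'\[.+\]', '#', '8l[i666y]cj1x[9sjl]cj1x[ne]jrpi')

`sub` substitutes '#' at each match site.

'8l#jrpi'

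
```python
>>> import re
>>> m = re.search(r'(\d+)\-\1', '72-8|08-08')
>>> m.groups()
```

The match spans [5:10] → '08-08'.
Captured: group 1 = '08'.

('08',)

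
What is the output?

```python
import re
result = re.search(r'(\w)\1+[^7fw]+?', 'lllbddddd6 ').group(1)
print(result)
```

The match spans [0:4] → 'lllb'.
Captured: group 1 = 'l'.

l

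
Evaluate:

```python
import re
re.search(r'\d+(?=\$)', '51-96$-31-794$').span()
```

The `(?=…)`/`(?<=…)` assertion just peeks at neighbouring text; it doesn't advance the match position.
`re.search` scans for the first position where the pattern succeeds.
The match spans [3:5] → '96'.

(3, 5)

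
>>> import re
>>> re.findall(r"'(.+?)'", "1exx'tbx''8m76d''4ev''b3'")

['tbx', '8m76d', '4ev', 'b3']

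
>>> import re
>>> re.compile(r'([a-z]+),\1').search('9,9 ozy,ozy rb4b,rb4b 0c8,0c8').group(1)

'ozy'

`\1` is not a pattern — it's the concrete string captured by group 1, re-applied verbatim.
`re.search` scans for the first position where the pattern succeeds.
The match spans [4:11] → 'ozy,ozy'.
Captured: group 1 = 'ozy'.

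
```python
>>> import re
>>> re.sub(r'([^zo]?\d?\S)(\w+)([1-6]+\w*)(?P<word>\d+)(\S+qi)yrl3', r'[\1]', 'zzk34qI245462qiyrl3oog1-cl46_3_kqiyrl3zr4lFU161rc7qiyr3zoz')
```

'[z]zr4lFU161rc7qiyr3zoz'

Pattern: optionally any character except [zo], then optionally a digit, then a non-whitespace character (captured); then one or more of a word character (captured); then one or more of a character in [1-6], then zero or more of a word character (captured); then one or more of a digit (captured as 'word'); then one or more of a non-whitespace character, then the literal 'qi' (captured); then the literal 'yr', then the literal 'l3'.
Matches: at [0:38] → 'zzk34qI245462qiyrl3oog1-cl46_3_kqiyrl3'.
The replacement refers to a captured group, so each match is rewritten using its own captured text.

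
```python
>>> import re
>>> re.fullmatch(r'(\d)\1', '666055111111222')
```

None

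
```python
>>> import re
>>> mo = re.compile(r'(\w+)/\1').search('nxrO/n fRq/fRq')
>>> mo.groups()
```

The match spans [7:14] → 'fRq/fRq'.
Captured: group 1 = 'fRq'.

('fRq',)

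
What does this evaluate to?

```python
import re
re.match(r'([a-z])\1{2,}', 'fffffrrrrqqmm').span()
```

`match` is anchored at position 0; if the pattern doesn't fit there, it returns None.
The match spans [0:5] → 'fffff'.

(0, 5)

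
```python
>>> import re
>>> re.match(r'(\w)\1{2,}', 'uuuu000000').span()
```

(0, 4)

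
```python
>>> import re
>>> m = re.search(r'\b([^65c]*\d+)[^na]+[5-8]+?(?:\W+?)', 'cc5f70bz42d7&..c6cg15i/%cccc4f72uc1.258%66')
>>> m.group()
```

Pattern: a word boundary (`\b`, zero-width); then zero or more of any character except [65c], then one or more of a digit (captured); then one or more of any character except [na], then one or more of a character in [5-8] (lazy); then one or more of a non-word character (lazy) (non-capturing group).
`re.search` tries every starting position until one works.
The match spans [35:40] → '.258%'.
Captured: group 1 = '.2'.

'.258%'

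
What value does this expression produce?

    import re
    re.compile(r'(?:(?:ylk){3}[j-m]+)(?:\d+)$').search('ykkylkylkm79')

None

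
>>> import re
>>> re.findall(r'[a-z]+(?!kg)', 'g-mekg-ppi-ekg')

['g', 'mekg', 'ppi', 'ekg']

A negative assertion filters positions out without eating any characters.
Matches: at [0:1] → 'g'; at [2:6] → 'mekg'; at [7:10] → 'ppi'; at [11:14] → 'ekg'.
`findall` yields the raw match text (4 of them) because the pattern has no groups.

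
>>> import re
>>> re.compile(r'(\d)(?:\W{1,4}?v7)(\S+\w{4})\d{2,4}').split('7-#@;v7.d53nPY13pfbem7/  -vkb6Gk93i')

['', '7', '.d53nPY', 'pfbem7/  -vkb6Gk93i']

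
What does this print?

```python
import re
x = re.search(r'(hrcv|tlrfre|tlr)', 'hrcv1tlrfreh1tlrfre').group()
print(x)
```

hrcv

The match spans [0:4] → 'hrcv'.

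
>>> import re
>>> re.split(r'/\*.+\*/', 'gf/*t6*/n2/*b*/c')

['gf', 'c']

Matches to split on: at [2:15] → '/*t6*/n2/*b*/'.
The string is cut at each match, leaving 2 pieces.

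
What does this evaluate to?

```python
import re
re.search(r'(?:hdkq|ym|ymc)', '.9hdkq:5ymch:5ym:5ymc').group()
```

Unlike `match`, `search` isn't anchored — it looks for the pattern anywhere in the string.
The match spans [2:6] → 'hdkq'.

'hdkq'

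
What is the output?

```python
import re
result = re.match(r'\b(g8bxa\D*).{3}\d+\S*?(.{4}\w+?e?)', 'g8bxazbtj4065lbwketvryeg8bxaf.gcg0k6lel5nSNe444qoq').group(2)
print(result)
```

lbwke

This matches a word boundary (`\b`, zero-width); then the literal 'g8b', then the literal 'xa', then zero or more of a non-digit (captured); then exactly 3 of any character, then one or more of a digit, then zero or more of a non-whitespace character (lazy); then exactly 4 of any character, then one or more of a word character (lazy), then optionally the literal 'e' (captured).
A `+?`/`*?`/`{m,n}?` starts at its minimum and grows only as far as needed for what follows to match.
`re.match` won't scan ahead — the pattern has to work from the very first character.
The match spans [0:18] → 'g8bxazbtj4065lbwke'.
Captured: group 1 = 'g8bxazbtj', group 2 = 'lbwke'.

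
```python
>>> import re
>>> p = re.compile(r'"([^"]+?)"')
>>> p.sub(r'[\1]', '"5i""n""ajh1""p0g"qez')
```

Matches: at [0:4] → '"5i"'; at [4:7] → '"n"'; at [7:13] → '"ajh1"'; at [13:18] → '"p0g"'.
Each match is replaced using the text its own group 1 captured.

'[5i][n][ajh1][p0g]qez'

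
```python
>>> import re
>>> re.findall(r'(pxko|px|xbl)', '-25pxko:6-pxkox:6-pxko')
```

['pxko', 'pxko', 'pxko']

Alternation isn't longest-match — the leftmost alternative that fits at this position is chosen.
Walking the string: at [3:7] match 'pxko', group 1 = 'pxko'; at [10:14] match 'pxko', group 1 = 'pxko'; at [18:22] match 'pxko', group 1 = 'pxko'.
`findall` collects group 1 from each match (3 total).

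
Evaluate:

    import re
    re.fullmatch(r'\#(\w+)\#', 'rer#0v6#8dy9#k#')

None

`re.fullmatch` requires the pattern to consume the entire string.
Here there's no way to consume every character, so the call returns None.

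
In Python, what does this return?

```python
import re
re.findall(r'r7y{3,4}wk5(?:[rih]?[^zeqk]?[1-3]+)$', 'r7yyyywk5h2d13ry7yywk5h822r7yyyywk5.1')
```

['r7yyyywk5.1']

The pattern matches the literal 'r7', then 3 to 4 of a literal 'y', then the literal 'wk5'; then optionally one of [rih], then optionally any character except [zeqk], then one or more of a character in [1-3] (non-capturing group); then anchored at the end.
No capturing groups, so `findall` returns the 1 full match string.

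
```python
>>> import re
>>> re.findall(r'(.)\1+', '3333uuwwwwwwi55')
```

['3', 'u', 'w', '5']

The backreference `\1` re-matches whatever the first group consumed, character for character.
Scanning left to right: at [0:4] match '3333', group 1 = '3'; at [4:6] match 'uu', group 1 = 'u'; at [6:12] match 'wwwwww', group 1 = 'w'; at [13:15] match '55', group 1 = '5'.
`findall` collects group 1 from each match (4 total).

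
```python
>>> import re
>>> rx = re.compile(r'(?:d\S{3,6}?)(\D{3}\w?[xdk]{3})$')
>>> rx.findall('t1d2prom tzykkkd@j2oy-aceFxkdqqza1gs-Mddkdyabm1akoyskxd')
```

`findall` collects group 1 from the one match (1 total).

['koyskxd']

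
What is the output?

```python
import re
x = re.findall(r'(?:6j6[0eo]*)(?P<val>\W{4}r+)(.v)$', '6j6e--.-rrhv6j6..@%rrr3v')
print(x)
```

[('..@%rrr', '3v')]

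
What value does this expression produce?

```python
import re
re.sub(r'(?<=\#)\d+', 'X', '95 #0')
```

'95 #X'

Lookahead/lookbehind check context without consuming it, so the matched span excludes the asserted characters.
Matches: at [4:5] → '0'.
Each match is replaced by 'X'.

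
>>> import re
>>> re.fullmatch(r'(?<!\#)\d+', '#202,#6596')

None

The negative lookahead/lookbehind blocks any match where the forbidden context is present.
For `fullmatch`, every character of the input must be accounted for by the pattern.
Here the string isn't matched end-to-end, so the call returns None.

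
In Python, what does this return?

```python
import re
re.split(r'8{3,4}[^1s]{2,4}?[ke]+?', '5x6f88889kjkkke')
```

['5x6f', 'kke']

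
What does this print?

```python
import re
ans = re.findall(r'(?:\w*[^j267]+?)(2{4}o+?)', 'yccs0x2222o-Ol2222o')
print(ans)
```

['2222o']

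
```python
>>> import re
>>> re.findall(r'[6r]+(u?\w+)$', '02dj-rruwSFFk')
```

['uwSFFk']

`findall` collects group 1 from the one match (1 total).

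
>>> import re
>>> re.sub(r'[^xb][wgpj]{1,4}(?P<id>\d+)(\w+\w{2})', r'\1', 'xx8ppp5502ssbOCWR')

This matches any character except [xb], then 1 to 4 of one of [wgpj]; then one or more of a digit (captured as 'id'); then one or more of a word character, then exactly 2 of a word character (captured).
The replacement refers to a captured group, so each match is rewritten using its own captured text.

'xx5502'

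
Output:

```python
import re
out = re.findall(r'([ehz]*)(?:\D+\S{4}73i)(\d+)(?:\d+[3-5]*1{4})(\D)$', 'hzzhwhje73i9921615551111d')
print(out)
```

[('hzz', '99216155', 'd')]

This matches zero or more of one of [ehz] (captured); then one or more of a non-digit, then exactly 4 of a non-whitespace character, then the literal '73i' (non-capturing group); then one or more of a digit (captured); then one or more of a digit, then zero or more of a character in [3-5], then exactly 4 of a literal '1' (non-capturing group); then a non-digit (captured); then anchored at the end.
`findall` packs the 3 group values into a tuple for every match.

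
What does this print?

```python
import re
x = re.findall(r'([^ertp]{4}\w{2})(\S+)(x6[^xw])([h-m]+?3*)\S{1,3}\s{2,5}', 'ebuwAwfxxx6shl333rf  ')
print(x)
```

The pattern matches exactly 4 of any character except [ertp], then exactly 2 of a word character (captured); then one or more of a non-whitespace character (captured); then the literal 'x6', then any character except [xw] (captured); then one or more of a character in [h-m] (lazy), then zero or more of a literal '3' (captured); then 1 to 3 of a non-whitespace character, then 2 to 5 of whitespace.
With 4 capturing groups, `findall` returns a 4-tuple per match.

[('buwAwf', 'xx', 'x6s', 'hl333')]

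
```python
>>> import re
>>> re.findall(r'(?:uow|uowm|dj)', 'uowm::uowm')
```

['uow', 'uow']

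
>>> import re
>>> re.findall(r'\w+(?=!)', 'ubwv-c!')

['c']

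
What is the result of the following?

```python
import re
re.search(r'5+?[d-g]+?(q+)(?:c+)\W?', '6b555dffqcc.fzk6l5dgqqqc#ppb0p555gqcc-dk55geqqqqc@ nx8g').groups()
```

('q',)

The pattern matches one or more of the literal '5' (lazy), then one or more of a character in [d-g] (lazy); then one or more of a literal 'q' (captured); then one or more of a literal 'c' (non-capturing group); then optionally a non-word character.
`re.search` scans for the first position where the pattern succeeds.
The match spans [2:12] → '555dffqcc.'.
Captured: group 1 = 'q'.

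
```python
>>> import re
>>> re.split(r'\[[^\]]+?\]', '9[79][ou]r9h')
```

['9', '', 'r9h']

Matches to split on: at [1:5] → '[79]'; at [5:9] → '[ou]'.
The string is cut at each match, leaving 3 pieces.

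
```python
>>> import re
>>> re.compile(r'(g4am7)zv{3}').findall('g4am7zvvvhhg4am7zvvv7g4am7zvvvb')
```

`findall` collects group 1 from each match (3 total).

['g4am7', 'g4am7', 'g4am7']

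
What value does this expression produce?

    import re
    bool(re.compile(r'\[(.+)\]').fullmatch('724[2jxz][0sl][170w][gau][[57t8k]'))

False

`re.fullmatch` requires the pattern to consume the entire string.
Here there's no way to consume every character, so the call returns None, and `bool(None)` is False.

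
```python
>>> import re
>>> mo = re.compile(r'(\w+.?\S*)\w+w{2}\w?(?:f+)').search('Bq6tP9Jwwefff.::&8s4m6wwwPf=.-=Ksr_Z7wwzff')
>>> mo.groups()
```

This matches one or more of a word character, then optionally any character, then zero or more of a non-whitespace character (captured); then one or more of a word character, then exactly 2 of the literal 'w', then optionally a word character; then one or more of a literal 'f' (non-capturing group).
Unlike `match`, `search` isn't anchored — it looks for the pattern anywhere in the string.
The match spans [0:42] → 'Bq6tP9Jwwefff.::&8s4m6wwwPf=.-=Ksr_Z7wwzff'.
Captured: group 1 = 'Bq6tP9Jwwefff.::&8s4m6wwwPf=.-=Ksr_Z'.

('Bq6tP9Jwwefff.::&8s4m6wwwPf=.-=Ksr_Z',)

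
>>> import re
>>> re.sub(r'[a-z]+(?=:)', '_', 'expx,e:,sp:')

'expx,_:,_:'

The positive lookaround only admits positions where the adjacent text matches; those characters stay outside the span.
Each match is replaced by '_'.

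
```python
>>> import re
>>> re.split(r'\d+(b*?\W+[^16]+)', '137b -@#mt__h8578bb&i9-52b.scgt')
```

['', 'b -@#mt__h8578bb&i9-52b.scgt', '']

Pattern: one or more of a digit; then zero or more of a literal 'b' (lazy), then one or more of a non-word character, then one or more of any character except [16] (captured).
Matches to split on: at [0:31] → '137b -@#mt__h8578bb&i9-52b.scgt'.
Because the pattern has a capturing group, `split` also inserts each captured text between the pieces.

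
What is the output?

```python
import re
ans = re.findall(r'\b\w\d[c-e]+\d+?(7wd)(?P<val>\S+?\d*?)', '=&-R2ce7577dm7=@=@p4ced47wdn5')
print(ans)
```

[('7wd', 'n')]

With 2 capturing groups, `findall` returns a 2-tuple per match.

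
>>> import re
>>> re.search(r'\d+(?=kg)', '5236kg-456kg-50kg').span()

The lookaround is zero-width — it requires the adjacent text to match without consuming it, so the asserted text isn't part of the match.
`re.search` scans for the first position where the pattern succeeds.
The match spans [0:4] → '5236'.

(0, 4)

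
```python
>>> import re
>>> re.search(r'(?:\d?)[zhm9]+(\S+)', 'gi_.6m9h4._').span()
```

(4, 11)

This matches optionally a digit (non-capturing group); then one or more of one of [zhm9]; then one or more of a non-whitespace character (captured).
The match spans [4:11] → '6m9h4._'.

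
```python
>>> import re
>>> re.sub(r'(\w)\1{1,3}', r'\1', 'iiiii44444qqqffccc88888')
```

The backreference `\1` re-matches whatever the first group consumed, character for character.
`\1` in the replacement pulls in group 1's text for each match.

'ii44qfc88'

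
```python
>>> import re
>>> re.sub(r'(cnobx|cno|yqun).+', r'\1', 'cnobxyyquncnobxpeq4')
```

'cnobx'

Alternation tries branches left to right and keeps the first one that lets the overall match succeed at that position.
Each match is replaced using the text its own group 1 captured.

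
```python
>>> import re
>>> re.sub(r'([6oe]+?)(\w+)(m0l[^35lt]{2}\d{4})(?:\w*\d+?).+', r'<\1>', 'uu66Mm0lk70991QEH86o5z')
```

'uu<6>'

Pattern: one or more of one of [6oe] (lazy) (captured); then one or more of a word character (captured); then the literal 'm0l', then exactly 2 of any character except [35lt], then exactly 4 of a digit (captured); then zero or more of a word character, then one or more of a digit (lazy) (non-capturing group); then one or more of any character.
A `+?`/`*?`/`{m,n}?` starts at its minimum and grows only as far as needed for what follows to match.
Matches: at [2:22] → '66Mm0lk70991QEH86o5z'.
The replacement refers to a captured group, so each match is rewritten using its own captured text.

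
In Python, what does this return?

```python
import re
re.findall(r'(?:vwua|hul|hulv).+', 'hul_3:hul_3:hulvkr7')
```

['hul_3:hul_3:hulvkr7']

Scanning left to right: at [0:19] → 'hul_3:hul_3:hulvkr7'.
Since nothing is captured, `findall` lists the 1 matched substring directly.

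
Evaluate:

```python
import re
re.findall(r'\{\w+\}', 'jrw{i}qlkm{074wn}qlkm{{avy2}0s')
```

['{i}', '{074wn}', '{avy2}']

Walking the string: at [3:6] → '{i}'; at [10:17] → '{074wn}'; at [22:28] → '{avy2}'.
Since nothing is captured, `findall` lists the 3 matched substrings directly.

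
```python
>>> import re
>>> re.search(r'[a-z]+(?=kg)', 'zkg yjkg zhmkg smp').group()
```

The `(?=…)`/`(?<=…)` assertion just peeks at neighbouring text; it doesn't advance the match position.
The match spans [0:1] → 'z'.

'z'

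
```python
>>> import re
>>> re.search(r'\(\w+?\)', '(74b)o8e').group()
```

'(74b)'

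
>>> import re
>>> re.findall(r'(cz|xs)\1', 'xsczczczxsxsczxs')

['cz', 'xs']

A backreference is literal: `\1` must see the identical characters the first group matched.
Scanning left to right: at [2:6] match 'czcz', group 1 = 'cz'; at [8:12] match 'xsxs', group 1 = 'xs'.
Because there's exactly one group, `findall` drops the full match and keeps group 1 from each hit.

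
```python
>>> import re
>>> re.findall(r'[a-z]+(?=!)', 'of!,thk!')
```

['of', 'thk']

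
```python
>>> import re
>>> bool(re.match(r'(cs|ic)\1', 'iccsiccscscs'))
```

False

`re.match` only tries the pattern at the start of the string.
Here the pattern fails at index 0, so the call returns None, and `bool(None)` is False.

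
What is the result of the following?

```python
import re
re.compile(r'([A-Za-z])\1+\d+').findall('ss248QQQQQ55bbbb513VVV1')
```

['s', 'Q', 'b', 'V']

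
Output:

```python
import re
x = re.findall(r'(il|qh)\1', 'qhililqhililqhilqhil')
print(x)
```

['il', 'il']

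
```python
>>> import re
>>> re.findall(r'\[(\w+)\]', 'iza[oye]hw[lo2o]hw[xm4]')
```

One capturing group, so `findall` returns just the captured substring from each match — 3 in all.

['oye', 'lo2o', 'xm4']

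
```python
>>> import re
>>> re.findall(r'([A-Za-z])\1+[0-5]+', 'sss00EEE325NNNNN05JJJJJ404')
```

The backreference `\1` re-matches whatever the first group consumed, character for character.
With a single group, `findall` returns only what that group captured — 4 items.

['s', 'E', 'N', 'J']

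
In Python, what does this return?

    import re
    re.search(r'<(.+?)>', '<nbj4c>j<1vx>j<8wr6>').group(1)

'nbj4c'

The match spans [0:7] → '<nbj4c>'.
Captured: group 1 = 'nbj4c'.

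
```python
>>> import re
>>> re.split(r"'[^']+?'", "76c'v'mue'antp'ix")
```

Matches to split on: at [3:6] → "'v'"; at [9:15] → "'antp'".
The string is cut at each match, leaving 3 pieces.

['76c', 'mue', 'ix']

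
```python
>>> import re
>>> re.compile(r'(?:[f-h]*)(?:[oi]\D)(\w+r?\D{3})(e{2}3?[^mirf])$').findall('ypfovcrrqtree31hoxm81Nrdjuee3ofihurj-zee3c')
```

Pattern: zero or more of a character in [f-h] (non-capturing group); then one of [oi], then a non-digit (non-capturing group); then one or more of a word character, then optionally the literal 'r', then exactly 3 of a non-digit (captured); then exactly 2 of the literal 'e', then optionally a literal '3', then any character except [mirf] (captured); then anchored at the end.
Walking the string: at [2:42] match 'fovcrrqtree31hoxm81Nrdjuee3ofihurj-zee3c', groups = ('crrqtree31hoxm81Nrdjuee3ofihurj-z', 'ee3c').
With 2 capturing groups, `findall` returns a 2-tuple per match.

[('crrqtree31hoxm81Nrdjuee3ofihurj-z', 'ee3c')]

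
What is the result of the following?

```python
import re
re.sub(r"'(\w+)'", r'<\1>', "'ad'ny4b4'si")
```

"<ad>ny4b4'si"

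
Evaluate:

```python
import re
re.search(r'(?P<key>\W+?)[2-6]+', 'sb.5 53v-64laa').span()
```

The match spans [2:4] → '.5'.

(2, 4)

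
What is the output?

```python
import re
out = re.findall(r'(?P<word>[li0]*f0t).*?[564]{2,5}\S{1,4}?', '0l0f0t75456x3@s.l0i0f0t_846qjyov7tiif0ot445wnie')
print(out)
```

The `?` after the quantifier makes it lazy — it takes as little as possible before letting the rest of the pattern try.
With a single group, `findall` returns only what that group captured — 2 items.

['0l0f0t', 'l0i0f0t']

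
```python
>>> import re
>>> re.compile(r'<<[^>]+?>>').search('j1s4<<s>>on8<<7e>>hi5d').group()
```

The match spans [4:9] → '<<s>>'.

'<<s>>'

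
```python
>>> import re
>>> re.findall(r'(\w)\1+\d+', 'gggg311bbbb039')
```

['g', 'b']

A backreference is literal: `\1` must see the identical characters the first group matched.
Matches: at [0:7] match 'gggg311', group 1 = 'g'; at [7:14] match 'bbbb039', group 1 = 'b'.
`findall` collects group 1 from each match (2 total).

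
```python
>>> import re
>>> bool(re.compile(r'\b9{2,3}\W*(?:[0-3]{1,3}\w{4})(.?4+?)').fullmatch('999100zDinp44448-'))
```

Pattern: a word boundary (`\b`, zero-width); then 2 to 3 of a literal '9', then zero or more of a non-word character; then 1 to 3 of a character in [0-3], then exactly 4 of a word character (non-capturing group); then optionally any character, then one or more of a literal '4' (lazy) (captured).
`re.fullmatch` requires the pattern to consume the entire string.
Here the pattern can't cover the whole string, so the call returns None, and `bool(None)` is False.

False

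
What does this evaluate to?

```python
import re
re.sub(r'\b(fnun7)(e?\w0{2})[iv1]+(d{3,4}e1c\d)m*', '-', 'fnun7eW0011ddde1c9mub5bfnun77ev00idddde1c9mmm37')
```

The pattern matches a word boundary (`\b`, zero-width); then the literal 'fnu', then the literal 'n7' (captured); then optionally a literal 'e', then a word character, then exactly 2 of the literal '0' (captured); then one or more of one of [iv1]; then 3 to 4 of the literal 'd', then the literal 'e1c', then a digit (captured); then zero or more of a literal 'm'.
Matches: at [0:19] → 'fnun7eW0011ddde1c9m'.
`sub` substitutes '-' at each match site.

'-ub5bfnun77ev00idddde1c9mmm37'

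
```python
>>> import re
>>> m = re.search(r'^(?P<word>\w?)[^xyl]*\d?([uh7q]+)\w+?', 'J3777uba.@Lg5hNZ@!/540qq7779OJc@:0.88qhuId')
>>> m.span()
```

(0, 41)

The pattern matches anchored at the start of the string; then optionally a word character (captured as 'word'); then zero or more of any character except [xyl], then optionally a digit; then one or more of one of [uh7q] (captured); then one or more of a word character (lazy).
The match spans [0:41] → 'J3777uba.@Lg5hNZ@!/540qq7779OJc@:0.88qhuI'.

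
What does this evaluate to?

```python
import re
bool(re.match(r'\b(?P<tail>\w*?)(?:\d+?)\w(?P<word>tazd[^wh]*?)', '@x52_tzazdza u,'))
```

False

With `match`, the pattern is implicitly anchored at the beginning.
Here the string doesn't start with a match, so the call returns None, and `bool(None)` is False.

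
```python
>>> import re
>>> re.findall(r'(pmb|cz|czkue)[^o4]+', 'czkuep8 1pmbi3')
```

['cz']

Alternation isn't longest-match — the leftmost alternative that fits at this position is chosen.
With a single group, `findall` returns only what that group captured — 1 item.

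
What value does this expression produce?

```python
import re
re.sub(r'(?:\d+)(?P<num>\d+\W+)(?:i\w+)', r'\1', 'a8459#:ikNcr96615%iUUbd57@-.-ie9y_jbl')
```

'a9#:%iUUbd7@-.-'

This matches one or more of a digit (non-capturing group); then one or more of a digit, then one or more of a non-word character (captured as 'num'); then the literal 'i', then one or more of a word character (non-capturing group).
Each match is replaced using the text its own group 1 captured.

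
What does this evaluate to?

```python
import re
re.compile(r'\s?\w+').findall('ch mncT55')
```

['ch', ' mncT55']

This matches optionally whitespace; then one or more of a word character.
Matches: at [0:2] → 'ch'; at [2:9] → ' mncT55'.
With no groups in the pattern, `findall` gives back each whole match — 2 here.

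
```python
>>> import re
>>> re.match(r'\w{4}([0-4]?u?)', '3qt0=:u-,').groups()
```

The pattern matches exactly 4 of a word character; then optionally a character in [0-4], then optionally a literal 'u' (captured).
With `match`, the pattern is implicitly anchored at the beginning.
The match spans [0:4] → '3qt0'.
Captured: group 1 = ''.

('',)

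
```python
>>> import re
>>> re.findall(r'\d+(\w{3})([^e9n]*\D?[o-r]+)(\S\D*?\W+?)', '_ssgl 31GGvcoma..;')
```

Pattern: one or more of a digit; then exactly 3 of a word character (captured); then zero or more of any character except [e9n], then optionally a non-digit, then one or more of a character in [o-r] (captured); then a non-whitespace character, then zero or more of a non-digit (lazy), then one or more of a non-word character (lazy) (captured).
3 groups means the one result is a tuple of 3 captured strings — 1 here.

[('GGv', 'co', 'ma.')]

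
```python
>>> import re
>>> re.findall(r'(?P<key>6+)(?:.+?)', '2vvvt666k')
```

['666']

Pattern: one or more of a literal '6' (captured as 'key'); then one or more of any character (lazy) (non-capturing group).
Matches: at [5:9] match '666k', group 1 = '666'.
One capturing group, so `findall` returns just the captured substring from the one match — 1 in all.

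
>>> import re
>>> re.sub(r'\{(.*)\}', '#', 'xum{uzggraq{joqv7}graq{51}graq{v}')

'xum#'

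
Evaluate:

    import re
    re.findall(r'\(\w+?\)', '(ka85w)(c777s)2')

With no groups in the pattern, `findall` gives back each whole match — 2 here.

['(ka85w)', '(c777s)']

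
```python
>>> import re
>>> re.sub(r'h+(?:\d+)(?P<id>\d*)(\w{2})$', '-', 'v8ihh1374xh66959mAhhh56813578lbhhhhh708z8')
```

Pattern: one or more of a literal 'h'; then one or more of a digit (non-capturing group); then zero or more of a digit (captured as 'id'); then exactly 2 of a word character (captured); then anchored at the end.
Matches: at [31:41] → 'hhhhh708z8'.
`sub` substitutes '-' at each match site.

'v8ihh1374xh66959mAhhh56813578lb-'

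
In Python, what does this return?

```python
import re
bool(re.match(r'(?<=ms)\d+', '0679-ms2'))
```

False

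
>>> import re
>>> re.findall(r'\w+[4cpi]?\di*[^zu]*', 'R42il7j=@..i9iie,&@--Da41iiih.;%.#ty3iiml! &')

The pattern matches one or more of a word character, then optionally one of [4cpi], then a digit; then zero or more of the literal 'i', then zero or more of any character except [zu].
Since nothing is captured, `findall` lists the 1 matched substring directly.

['R42il7j=@..i9iie,&@--Da41iiih.;%.#ty3iiml! &']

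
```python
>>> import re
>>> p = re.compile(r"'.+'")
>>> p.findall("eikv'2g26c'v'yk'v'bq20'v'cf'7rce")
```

Walking the string: at [4:28] → "'2g26c'v'yk'v'bq20'v'cf'".
With no groups in the pattern, `findall` gives back each whole match — 1 here.

["'2g26c'v'yk'v'bq20'v'cf'"]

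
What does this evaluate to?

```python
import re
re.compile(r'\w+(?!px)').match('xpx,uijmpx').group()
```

'xpx'

`re.match` only tries the pattern at the start of the string.
The match spans [0:3] → 'xpx'.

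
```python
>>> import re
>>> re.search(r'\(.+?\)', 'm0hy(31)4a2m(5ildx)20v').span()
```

(4, 8)

With the lazy modifier that quantifier settles for the fewest repetitions that let the rest of the pattern succeed (the atoms after it are unaffected and can still be greedy).
`re.search` scans for the first position where the pattern succeeds.
The match spans [4:8] → '(31)'.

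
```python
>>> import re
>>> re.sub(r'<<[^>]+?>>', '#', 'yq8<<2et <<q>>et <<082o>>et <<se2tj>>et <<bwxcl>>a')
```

'yq8#et #et #et #a'

Matches: at [3:14] → '<<2et <<q>>'; at [17:25] → '<<082o>>'; at [28:37] → '<<se2tj>>'; at [40:49] → '<<bwxcl>>'.
Every occurrence is swapped for '#'.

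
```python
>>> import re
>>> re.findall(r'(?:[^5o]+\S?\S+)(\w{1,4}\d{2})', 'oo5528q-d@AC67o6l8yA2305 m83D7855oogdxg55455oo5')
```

['305', '455']

This matches one or more of any character except [5o], then optionally a non-whitespace character, then one or more of a non-whitespace character (non-capturing group); then 1 to 4 of a word character, then exactly 2 of a digit (captured).
Walking the string: at [4:24] match '28q-d@AC67o6l8yA2305', group 1 = '305'; at [24:44] match ' m83D7855oogdxg55455', group 1 = '455'.
`findall` collects group 1 from each match (2 total).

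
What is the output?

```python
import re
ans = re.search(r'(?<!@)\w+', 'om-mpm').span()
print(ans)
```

(0, 2)

Because the assertion is negative and zero-width, positions next to the forbidden text are skipped.
The match spans [0:2] → 'om'.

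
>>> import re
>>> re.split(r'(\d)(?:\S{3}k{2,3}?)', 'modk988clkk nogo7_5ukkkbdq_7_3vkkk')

['modk9', '8', ' nogo', '7', 'kbdq_', '7', 'k']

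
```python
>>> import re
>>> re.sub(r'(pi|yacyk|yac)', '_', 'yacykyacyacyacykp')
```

'____p'

The regex engine tests alternatives in the order written; an earlier branch that matches wins even if a later one would match more.
Matches: at [0:5] → 'yacyk'; at [5:8] → 'yac'; at [8:11] → 'yac'; at [11:16] → 'yacyk'.
`sub` substitutes '_' at each match site.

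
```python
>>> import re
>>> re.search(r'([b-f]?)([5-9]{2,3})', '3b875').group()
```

'b875'

This matches optionally a character in [b-f] (captured); then 2 to 3 of a character in [5-9] (captured).
`re.search` tries every starting position until one works.
The match spans [1:5] → 'b875'.
Captured: group 1 = 'b', group 2 = '875'.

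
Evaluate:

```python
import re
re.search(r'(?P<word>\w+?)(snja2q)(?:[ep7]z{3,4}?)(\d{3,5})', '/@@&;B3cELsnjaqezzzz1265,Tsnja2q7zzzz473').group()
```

'Tsnja2q7zzzz473'

The pattern matches one or more of a word character (lazy) (captured as 'word'); then the literal 'sn', then a literal 'j', then the literal 'a2q' (captured); then one of [ep7], then 3 to 4 of the literal 'z' (lazy) (non-capturing group); then 3 to 5 of a digit (captured).
`re.search` scans for the first position where the pattern succeeds.
The match spans [25:40] → 'Tsnja2q7zzzz473'.
Captured: group 1 = 'T', group 2 = 'snja2q', group 3 = '473'.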